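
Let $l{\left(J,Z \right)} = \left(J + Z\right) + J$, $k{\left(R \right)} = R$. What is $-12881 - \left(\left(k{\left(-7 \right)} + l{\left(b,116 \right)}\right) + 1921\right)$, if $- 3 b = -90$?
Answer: $-14971$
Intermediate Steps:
$b = 30$ ($b = \left(- \frac{1}{3}\right) \left(-90\right) = 30$)
$l{\left(J,Z \right)} = Z + 2 J$
$-12881 - \left(\left(k{\left(-7 \right)} + l{\left(b,116 \right)}\right) + 1921\right) = -12881 - \left(\left(-7 + \left(116 + 2 \cdot 30\right)\right) + 1921\right) = -12881 - \left(\left(-7 + \left(116 + 60\right)\right) + 1921\right) = -12881 - \left(\left(-7 + 176\right) + 1921\right) = -12881 - \left(169 + 1921\right) = -12881 - 2090 = -14971$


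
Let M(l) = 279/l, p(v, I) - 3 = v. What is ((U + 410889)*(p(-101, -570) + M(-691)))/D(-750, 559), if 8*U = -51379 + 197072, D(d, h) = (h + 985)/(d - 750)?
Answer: 87532665594375/2133808 ≈ 4.1022e+7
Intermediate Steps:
D(d, h) = (985 + h)/(-750 + d)
p(v, I) = 3 + v
U = 145693/8 (U = (-51379 + 197072)/8 = (⅛)*145693 = 145693/8 ≈ 18212.)
((U + 410889)*(p(-101, -570) + M(-691)))/D(-750, 559) = ((145693/8 + 410889)*((3 - 101) + 279/(-691)))/(((985 + 559)/(-750 - 750))) = (3432805*(-98 + 279*(-1/691))/8)/((1544/(-1500))) = (3432805*(-98 - 279/691)/8)/((-1/1500*1544)) = ((3432805/8)*(-67997/691))/(-386/375) = -233420441585/5528*(-375/386) = 87532665594375/2133808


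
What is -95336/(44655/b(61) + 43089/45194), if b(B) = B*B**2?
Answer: -977973783079504/11798522379 ≈ -82890.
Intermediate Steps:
b(B) = B**3
-95336/(44655/b(61) + 43089/45194) = -95336/(44655/(61**3) + 43089/45194) = -95336/(44655/226981 + 43089*(1/45194)) = -95336/(44655*(1/226981) + 43089/45194) = -95336/(44655/226981 + 43089/45194) = -95336/11798522379/10258179314 = -95336*10258179314/11798522379 = -977973783079504/11798522379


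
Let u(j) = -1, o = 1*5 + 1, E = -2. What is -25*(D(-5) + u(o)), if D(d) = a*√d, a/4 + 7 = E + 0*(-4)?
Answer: 25 + 900*I*√5 ≈ 25.0 + 2012.5*I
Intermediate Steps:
a = -36 (a = -28 + 4*(-2 + 0*(-4)) = -28 + 4*(-2 + 0) = -28 + 4*(-2) = -28 - 8 = -36)
o = 6 (o = 5 + 1 = 6)
D(d) = -36*√d
-25*(D(-5) + u(o)) = -25*(-36*I*√5 - 1) = -25*(-1 - 36*I*√5) = 25 + 900*I*√5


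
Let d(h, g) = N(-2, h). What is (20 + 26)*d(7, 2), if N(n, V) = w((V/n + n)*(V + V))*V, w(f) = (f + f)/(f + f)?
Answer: 322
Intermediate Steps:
w(f) = 1 (w(f) = (2*f)/((2*f)) = (2*f)*(1/(2*f)) = 1)
N(n, V) = V (N(n, V) = 1*V = V)
d(h, g) = h
(20 + 26)*d(7, 2) = (20 + 26)*7 = 46*7 = 322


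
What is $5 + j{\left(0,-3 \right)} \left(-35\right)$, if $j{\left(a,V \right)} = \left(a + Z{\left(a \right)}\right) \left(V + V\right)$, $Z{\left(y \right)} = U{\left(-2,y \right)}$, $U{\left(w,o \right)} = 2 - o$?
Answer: $425$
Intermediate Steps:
$Z{\left(y \right)} = 2 - y$
$j{\left(a,V \right)} = 4 V$ ($j{\left(a,V \right)} = \left(a - \left(-2 + a\right)\right) \left(V + V\right) = 2 \cdot 2 V = 4 V$)
$5 + j{\left(0,-3 \right)} \left(-35\right) = 5 + 4 \left(-3\right) \left(-35\right) = 5 - -420 = 5 + 420 = 425$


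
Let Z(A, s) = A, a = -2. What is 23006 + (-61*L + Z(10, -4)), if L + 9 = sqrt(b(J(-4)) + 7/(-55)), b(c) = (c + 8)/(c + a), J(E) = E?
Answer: 23565 - 61*I*sqrt(21615)/165 ≈ 23565.0 - 54.353*I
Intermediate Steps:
b(c) = (8 + c)/(-2 + c) (b(c) = (c + 8)/(c - 2) = (8 + c)/(-2 + c))
L = -9 + I*sqrt(21615)/165 (L = -9 + sqrt((8 - 4)/(-2 - 4) + 7/(-55)) = -9 + sqrt(4/(-6) + 7*(-1/55)) = -9 + sqrt(-1/6*4 - 7/55) = -9 + sqrt(-2/3 - 7/55) = -9 + sqrt(-131/165) = -9 + I*sqrt(21615)/165 ≈ -9.0 + 0.89103*I)
23006 + (-61*L + Z(10, -4)) = 23006 + (-61*(-9 + I*sqrt(21615)/165) + 10) = 23006 + ((549 - 61*I*sqrt(21615)/165) + 10) = 23006 + (559 - 61*I*sqrt(21615)/165) = 23565 - 61*I*sqrt(21615)/165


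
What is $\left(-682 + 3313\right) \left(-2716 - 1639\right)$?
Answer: $-11458005$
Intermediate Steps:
$\left(-682 + 3313\right) \left(-2716 - 1639\right) = 2631 \left(-4355\right) = -11458005$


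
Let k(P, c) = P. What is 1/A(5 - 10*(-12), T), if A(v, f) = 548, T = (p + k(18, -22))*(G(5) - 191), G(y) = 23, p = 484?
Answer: 1/548 ≈ 0.0018248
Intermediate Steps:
T = -84336 (T = (484 + 18)*(23 - 191) = 502*(-168) = -84336)
1/A(5 - 10*(-12), T) = 1/548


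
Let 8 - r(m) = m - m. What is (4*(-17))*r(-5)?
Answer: -544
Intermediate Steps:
r(m) = 8 (r(m) = 8 - (m - m) = 8 - 1*0 = 8 + 0 = 8)
(4*(-17))*r(-5) = (4*(-17))*8 = -68*8 = -544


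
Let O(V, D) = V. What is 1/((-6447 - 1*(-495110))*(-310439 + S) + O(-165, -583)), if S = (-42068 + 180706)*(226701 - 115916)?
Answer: 1/7505228609167068 ≈ 1.3324e-16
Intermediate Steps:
S = 15359010830 (S = 138638*110785 = 15359010830)
1/((-6447 - 1*(-495110))*(-310439 + S) + O(-165, -583)) = 1/((-6447 - 1*(-495110))*(-310439 + 15359010830) - 165) = 1/((-6447 + 495110)*15358700391 - 165) = 1/(488663*15358700391 - 165) = 1/(7505228609167233 - 165) = 1/7505228609167068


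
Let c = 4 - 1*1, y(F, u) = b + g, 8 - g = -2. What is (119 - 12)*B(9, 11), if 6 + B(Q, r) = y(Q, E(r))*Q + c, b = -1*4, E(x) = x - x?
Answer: 5457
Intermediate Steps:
E(x) = 0
b = -4
g = 10 (g = 8 - 1*(-2) = 8 + 2 = 10)
y(F, u) = 6 (y(F, u) = -4 + 10 = 6)
c = 3 (c = 4 - 1 = 3)
B(Q, r) = -3 + 6*Q (B(Q, r) = -6 + (6*Q + 3) = -6 + (3 + 6*Q) = -3 + 6*Q)
(119 - 12)*B(9, 11) = (119 - 12)*(-3 + 6*9) = 107*(-3 + 54) = 107*51 = 5457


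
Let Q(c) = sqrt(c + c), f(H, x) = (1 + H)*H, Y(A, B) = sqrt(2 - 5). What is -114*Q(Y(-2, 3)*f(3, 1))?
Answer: -228*3**(3/4)*(1 + I) ≈ -519.73 - 519.73*I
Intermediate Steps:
Y(A, B) = I*sqrt(3) (Y(A, B) = sqrt(-3) = I*sqrt(3))
f(H, x) = H*(1 + H)
Q(c) = sqrt(2)*sqrt(c) (Q(c) = sqrt(2*c) = sqrt(2)*sqrt(c))
-114*Q(Y(-2, 3)*f(3, 1)) = -114*sqrt(2)*sqrt((I*sqrt(3))*(3*(1 + 3))) = -114*sqrt(2)*sqrt((I*sqrt(3))*(3*4)) = -114*sqrt(2)*sqrt((I*sqrt(3))*12) = -114*sqrt(2)*sqrt(12*I*sqrt(3)) = -114*sqrt(2)*2*3**(3/4)*sqrt(I) = -228*sqrt(2)*3**(3/4)*sqrt(I)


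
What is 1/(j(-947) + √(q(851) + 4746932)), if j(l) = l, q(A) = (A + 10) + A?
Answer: 947/3851835 + 2*√1187161/3851835 ≈ 0.00081160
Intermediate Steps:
q(A) = 10 + 2*A (q(A) = (10 + A) + A = 10 + 2*A)
1/(j(-947) + √(q(851) + 4746932)) = 1/(-947 + √((10 + 2*851) + 4746932)) = 1/(-947 + √((10 + 1702) + 4746932)) = 1/(-947 + √(1712 + 4746932)) = 1/(-947 + √4748644) = 1/(-947 + 2*√1187161)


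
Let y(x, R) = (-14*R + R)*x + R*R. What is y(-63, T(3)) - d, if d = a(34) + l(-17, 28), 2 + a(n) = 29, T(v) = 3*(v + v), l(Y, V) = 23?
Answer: 15016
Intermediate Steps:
T(v) = 6*v (T(v) = 3*(2*v) = 6*v)
a(n) = 27 (a(n) = -2 + 29 = 27)
y(x, R) = R² - 13*R*x (y(x, R) = (-13*R)*x + R² = -13*R*x + R² = R² - 13*R*x)
d = 50 (d = 27 + 23 = 50)
y(-63, T(3)) - d = (6*3)*(6*3 - 13*(-63)) - 1*50 = 18*(18 + 819) - 50 = 18*837 - 50 = 15066 - 50 = 15016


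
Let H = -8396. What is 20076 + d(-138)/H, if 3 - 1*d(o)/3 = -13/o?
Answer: 7753672015/386216 ≈ 20076.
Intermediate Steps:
d(o) = 9 + 39/o (d(o) = 9 - (-39)/o = 9 + 39/o)
20076 + d(-138)/H = 20076 + (9 + 39/(-138))/(-8396) = 20076 + (9 + 39*(-1/138))*(-1/8396) = 20076 + (9 - 13/46)*(-1/8396) = 20076 + (401/46)*(-1/8396) = 20076 - 401/386216 = 7753672015/386216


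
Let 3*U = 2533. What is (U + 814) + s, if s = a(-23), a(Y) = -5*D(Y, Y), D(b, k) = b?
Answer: 5320/3 ≈ 1773.3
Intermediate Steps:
U = 2533/3 (U = (⅓)*2533 = 2533/3 ≈ 844.33)
a(Y) = -5*Y
s = 115 (s = -5*(-23) = 115)
(U + 814) + s = (2533/3 + 814) + 115 = 4975/3 + 115 = 5320/3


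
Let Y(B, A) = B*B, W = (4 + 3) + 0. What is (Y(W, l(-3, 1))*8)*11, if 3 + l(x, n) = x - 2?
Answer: 4312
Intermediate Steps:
l(x, n) = -5 + x (l(x, n) = -3 + (x - 2) = -3 + (-2 + x) = -5 + x)
W = 7 (W = 7 + 0 = 7)
Y(B, A) = B²
(Y(W, l(-3, 1))*8)*11 = (7²*8)*11 = (49*8)*11 = 392*11 = 4312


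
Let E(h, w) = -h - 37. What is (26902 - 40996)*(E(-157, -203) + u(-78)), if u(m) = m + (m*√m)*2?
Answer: -591948 + 2198664*I*√78 ≈ -5.9195e+5 + 1.9418e+7*I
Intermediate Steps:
E(h, w) = -37 - h
u(m) = m + 2*m^(3/2) (u(m) = m + m^(3/2)*2 = m + 2*m^(3/2))
(26902 - 40996)*(E(-157, -203) + u(-78)) = (26902 - 40996)*((-37 - 1*(-157)) + (-78 + 2*(-78)^(3/2))) = -14094*((-37 + 157) + (-78 + 2*(-78*I*√78))) = -14094*(120 + (-78 - 156*I*√78)) = -14094*(42 - 156*I*√78) = -591948 + 2198664*I*√78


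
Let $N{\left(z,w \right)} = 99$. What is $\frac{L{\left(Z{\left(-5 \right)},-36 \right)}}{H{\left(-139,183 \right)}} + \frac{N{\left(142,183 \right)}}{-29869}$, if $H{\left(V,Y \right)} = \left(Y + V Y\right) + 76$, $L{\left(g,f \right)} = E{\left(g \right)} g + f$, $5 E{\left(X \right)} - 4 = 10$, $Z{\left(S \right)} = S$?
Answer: $- \frac{499586}{376020841} \approx -0.0013286$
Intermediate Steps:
$E{\left(X \right)} = \frac{14}{5}$ ($E{\left(X \right)} = \frac{4}{5} + \frac{1}{5} \cdot 10 = \frac{4}{5} + 2 = \frac{14}{5}$)
$L{\left(g,f \right)} = f + \frac{14 g}{5}$ ($L{\left(g,f \right)} = \frac{14 g}{5} + f = f + \frac{14 g}{5}$)
$H{\left(V,Y \right)} = 76 + Y + V Y$
$\frac{L{\left(Z{\left(-5 \right)},-36 \right)}}{H{\left(-139,183 \right)}} + \frac{N{\left(142,183 \right)}}{-29869} = \frac{-36 + \frac{14}{5} \left(-5\right)}{76 + 183 - 25437} + \frac{99}{-29869} = \frac{-36 - 14}{76 + 183 - 25437} + 99 \left(- \frac{1}{29869}\right) = - \frac{50}{-25178} - \frac{99}{29869} = \left(-50\right) \left(- \frac{1}{25178}\right) - \frac{99}{29869} = \frac{25}{12589} - \frac{99}{29869} = - \frac{499586}{376020841}$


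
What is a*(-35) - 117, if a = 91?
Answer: -3302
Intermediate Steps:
a*(-35) - 117 = 91*(-35) - 117 = -3185 - 117 = -3302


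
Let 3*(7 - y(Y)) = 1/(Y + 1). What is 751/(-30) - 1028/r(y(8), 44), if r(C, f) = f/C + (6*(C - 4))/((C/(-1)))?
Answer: -175823/590 ≈ -298.00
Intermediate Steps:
y(Y) = 7 - 1/(3*(1 + Y)) (y(Y) = 7 - 1/(3*(Y + 1)) = 7 - 1/(3*(1 + Y)))
r(C, f) = f/C - (-24 + 6*C)/C (r(C, f) = f/C + (6*(-4 + C))/((C*(-1))) = f/C + (-24 + 6*C)/((-C)) = f/C + (-24 + 6*C)*(-1/C) = f/C - (-24 + 6*C)/C)
751/(-30) - 1028/r(y(8), 44) = 751/(-30) - 1028*(20 + 21*8)/(3*(1 + 8)*(24 + 44 - 2*(20 + 21*8)/(1 + 8))) = 751*(-1/30) - 1028*(20 + 168)/(27*(24 + 44 - 2*(20 + 168)/9)) = -751/30 - 1028*188/(27*(24 + 44 - 2*188/9)) = -751/30 - 1028*188/(27*(24 + 44 - 6*188/27)) = -751/30 - 1028*188/(27*(24 + 44 - 376/9)) = -751/30 - 1028/((27/188)*(236/9)) = -751/30 - 1028/177/47 = -751/30 - 1028*47/177 = -751/30 - 48316/177 = -175823/590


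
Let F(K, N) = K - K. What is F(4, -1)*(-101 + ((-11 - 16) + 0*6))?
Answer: 0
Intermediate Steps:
F(K, N) = 0
F(4, -1)*(-101 + ((-11 - 16) + 0*6)) = 0*(-101 + ((-11 - 16) + 0*6)) = 0*(-101 + (-27 + 0)) = 0*(-101 - 27) = 0*(-128) = 0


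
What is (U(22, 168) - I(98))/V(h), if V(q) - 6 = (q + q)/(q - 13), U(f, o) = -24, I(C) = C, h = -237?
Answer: -15250/987 ≈ -15.451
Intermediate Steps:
V(q) = 6 + 2*q/(-13 + q) (V(q) = 6 + (q + q)/(q - 13) = 6 + (2*q)/(-13 + q) = 6 + 2*q/(-13 + q))
(U(22, 168) - I(98))/V(h) = (-24 - 1*98)/((2*(-39 + 4*(-237))/(-13 - 237))) = (-24 - 98)/((2*(-39 - 948)/(-250))) = -122/(2*(-1/250)*(-987)) = -122/987/125 = -122*125/987 = -15250/987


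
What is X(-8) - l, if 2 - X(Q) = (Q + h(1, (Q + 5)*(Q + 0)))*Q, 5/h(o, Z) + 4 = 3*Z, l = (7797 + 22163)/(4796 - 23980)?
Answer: -2439847/40766 ≈ -59.850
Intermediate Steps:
l = -3745/2398 (l = 29960/(-19184) = 29960*(-1/19184) = -3745/2398 ≈ -1.5617)
h(o, Z) = 5/(-4 + 3*Z)
X(Q) = 2 - Q*(Q + 5/(-4 + 3*Q*(5 + Q))) (X(Q) = 2 - (Q + 5/(-4 + 3*((Q + 5)*(Q + 0))))*Q = 2 - (Q + 5/(-4 + 3*((5 + Q)*Q)))*Q = 2 - (Q + 5/(-4 + 3*(Q*(5 + Q))))*Q = 2 - (Q + 5/(-4 + 3*Q*(5 + Q)))*Q = 2 - Q*(Q + 5/(-4 + 3*Q*(5 + Q))))
X(-8) - l = (-5*(-8) + (-4 + 3*(-8)*(5 - 8))*(2 - 1*(-8)²))/(-4 + 3*(-8)*(5 - 8)) - 1*(-3745/2398) = (40 + (-4 + 3*(-8)*(-3))*(2 - 1*64))/(-4 + 3*(-8)*(-3)) + 3745/2398 = (40 + (-4 + 72)*(2 - 64))/(-4 + 72) + 3745/2398 = (40 + 68*(-62))/68 + 3745/2398 = (40 - 4216)/68 + 3745/2398 = (1/68)*(-4176) + 3745/2398 = -1044/17 + 3745/2398 = -2439847/40766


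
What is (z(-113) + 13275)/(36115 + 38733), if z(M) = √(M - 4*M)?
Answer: 13275/74848 + √339/74848 ≈ 0.17761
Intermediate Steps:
z(M) = √3*√(-M) (z(M) = √(-3*M) = √3*√(-M))
(z(-113) + 13275)/(36115 + 38733) = (√3*√(-1*(-113)) + 13275)/(36115 + 38733) = (√3*√113 + 13275)/74848 = (√339 + 13275)*(1/74848) = (13275 + √339)*(1/74848) = 13275/74848 + √339/74848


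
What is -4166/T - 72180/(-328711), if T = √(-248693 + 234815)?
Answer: 72180/328711 + 2083*I*√1542/2313 ≈ 0.21958 + 35.364*I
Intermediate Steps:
T = 3*I*√1542 (T = √(-13878) = 3*I*√1542 ≈ 117.8*I)
-4166/T - 72180/(-328711) = -4166*(-I*√1542/4626) - 72180/(-328711) = -(-2083)*I*√1542/2313 - 72180*(-1/328711) = 2083*I*√1542/2313 + 72180/328711 = 72180/328711 + 2083*I*√1542/2313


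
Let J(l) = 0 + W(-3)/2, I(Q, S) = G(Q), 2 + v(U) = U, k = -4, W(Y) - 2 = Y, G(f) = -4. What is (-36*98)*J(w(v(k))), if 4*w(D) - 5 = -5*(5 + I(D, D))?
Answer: 1764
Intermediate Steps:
W(Y) = 2 + Y
v(U) = -2 + U
I(Q, S) = -4
w(D) = 0 (w(D) = 5/4 + (-5*(5 - 4))/4 = 5/4 + (-5*1)/4 = 5/4 + (1/4)*(-5) = 5/4 - 5/4 = 0)
J(l) = -1/2 (J(l) = 0 + (2 - 3)/2 = 0 - 1*1/2 = 0 - 1/2 = -1/2)
(-36*98)*J(w(v(k))) = -36*98*(-1/2) = -3528*(-1/2) = 1764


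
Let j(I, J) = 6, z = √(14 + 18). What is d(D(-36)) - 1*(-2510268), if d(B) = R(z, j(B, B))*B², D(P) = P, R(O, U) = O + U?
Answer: 2518044 + 5184*√2 ≈ 2.5254e+6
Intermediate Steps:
z = 4*√2 (z = √32 = 4*√2 ≈ 5.6569)
d(B) = B²*(6 + 4*√2) (d(B) = (4*√2 + 6)*B² = (6 + 4*√2)*B² = B²*(6 + 4*√2))
d(D(-36)) - 1*(-2510268) = (-36)²*(6 + 4*√2) - 1*(-2510268) = 1296*(6 + 4*√2) + 2510268 = (7776 + 5184*√2) + 2510268 = 2518044 + 5184*√2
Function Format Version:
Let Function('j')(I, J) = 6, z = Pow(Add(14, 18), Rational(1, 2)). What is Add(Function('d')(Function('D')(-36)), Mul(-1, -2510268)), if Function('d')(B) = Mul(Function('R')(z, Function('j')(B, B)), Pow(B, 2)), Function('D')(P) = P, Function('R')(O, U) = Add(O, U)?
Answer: Add(2518044, Mul(5184, Pow(2, Rational(1, 2)))) ≈ 2.5254e+6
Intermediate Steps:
z = Mul(4, Pow(2, Rational(1, 2))) (z = Pow(32, Rational(1, 2)) = Mul(4, Pow(2, Rational(1, 2))) ≈ 5.6569)
Function('d')(B) = Mul(Pow(B, 2), Add(6, Mul(4, Pow(2, Rational(1, 2))))) (Function('d')(B) = Mul(Add(Mul(4, Pow(2, Rational(1, 2))), 6), Pow(B, 2)) = Mul(Add(6, Mul(4, Pow(2, Rational(1, 2)))), Pow(B, 2)) = Mul(Pow(B, 2), Add(6, Mul(4, Pow(2, Rational(1, 2))))))
Add(Function('d')(Function('D')(-36)), Mul(-1, -2510268)) = Add(Mul(Pow(-36, 2), Add(6, Mul(4, Pow(2, Rational(1, 2))))), Mul(-1, -2510268)) = Add(Mul(1296, Add(6, Mul(4, Pow(2, Rational(1, 2))))), 2510268) = Add(Add(7776, Mul(5184, Pow(2, Rational(1, 2)))), 2510268) = Add(2518044, Mul(5184, Pow(2, Rational(1, 2))))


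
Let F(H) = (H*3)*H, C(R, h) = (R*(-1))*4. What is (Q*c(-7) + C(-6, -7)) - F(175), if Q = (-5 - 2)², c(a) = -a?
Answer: -91508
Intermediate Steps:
C(R, h) = -4*R (C(R, h) = -R*4 = -4*R)
Q = 49 (Q = (-7)² = 49)
F(H) = 3*H² (F(H) = (3*H)*H = 3*H²)
(Q*c(-7) + C(-6, -7)) - F(175) = (49*(-1*(-7)) - 4*(-6)) - 3*175² = (49*7 + 24) - 3*30625 = (343 + 24) - 1*91875 = 367 - 91875 = -91508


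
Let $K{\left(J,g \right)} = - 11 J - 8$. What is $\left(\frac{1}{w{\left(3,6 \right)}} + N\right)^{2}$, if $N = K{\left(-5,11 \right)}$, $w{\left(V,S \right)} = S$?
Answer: $\frac{80089}{36} \approx 2224.7$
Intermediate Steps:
$K{\left(J,g \right)} = -8 - 11 J$
$N = 47$ ($N = -8 - -55 = -8 + 55 = 47$)
$\left(\frac{1}{w{\left(3,6 \right)}} + N\right)^{2} = \left(\frac{1}{6} + 47\right)^{2} = \left(\frac{283}{6}\right)^{2} = \frac{80089}{36}$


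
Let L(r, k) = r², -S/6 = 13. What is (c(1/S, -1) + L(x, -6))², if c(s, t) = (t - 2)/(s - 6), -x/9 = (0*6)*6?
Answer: 54756/219961 ≈ 0.24893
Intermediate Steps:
S = -78 (S = -6*13 = -78)
x = 0 (x = -9*0*6*6 = -0*6 = -9*0 = 0)
c(s, t) = (-2 + t)/(-6 + s)
(c(1/S, -1) + L(x, -6))² = ((-2 - 1)/(-6 + 1/(-78)) + 0²)² = (-3/(-6 - 1/78) + 0)² = (-3/(-469/78) + 0)² = (-78/469*(-3) + 0)² = (234/469 + 0)² = (234/469)² = 54756/219961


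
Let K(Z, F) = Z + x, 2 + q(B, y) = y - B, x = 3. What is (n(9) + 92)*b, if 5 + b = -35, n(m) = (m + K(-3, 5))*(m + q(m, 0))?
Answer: -2960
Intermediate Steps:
q(B, y) = -2 + y - B (q(B, y) = -2 + (y - B) = -2 + y - B)
K(Z, F) = 3 + Z (K(Z, F) = Z + 3 = 3 + Z)
n(m) = -2*m (n(m) = (m + (3 - 3))*(m + (-2 + 0 - m)) = (m + 0)*(m + (-2 - m)) = m*(-2) = -2*m)
b = -40 (b = -5 - 35 = -40)
(n(9) + 92)*b = (-2*9 + 92)*(-40) = (-18 + 92)*(-40) = 74*(-40) = -2960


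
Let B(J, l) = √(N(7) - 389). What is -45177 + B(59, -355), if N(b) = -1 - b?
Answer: -45177 + I*√397 ≈ -45177.0 + 19.925*I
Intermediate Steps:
B(J, l) = I*√397 (B(J, l) = √((-1 - 1*7) - 389) = √((-1 - 7) - 389) = √(-8 - 389) = √(-397) = I*√397)
-45177 + B(59, -355) = -45177 + I*√397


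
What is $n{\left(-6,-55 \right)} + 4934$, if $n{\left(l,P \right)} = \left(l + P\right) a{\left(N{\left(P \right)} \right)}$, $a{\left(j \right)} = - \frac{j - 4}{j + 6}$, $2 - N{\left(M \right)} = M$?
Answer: $\frac{314075}{63} \approx 4985.3$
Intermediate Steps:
$N{\left(M \right)} = 2 - M$
$a{\left(j \right)} = - \frac{-4 + j}{6 + j}$
$n{\left(l,P \right)} = \frac{\left(2 + P\right) \left(P + l\right)}{8 - P}$ ($n{\left(l,P \right)} = \left(l + P\right) \frac{4 - \left(2 - P\right)}{6 - \left(-2 + P\right)} = \left(P + l\right) \frac{4 + \left(-2 + P\right)}{8 - P} = \left(P + l\right) \frac{2 + P}{8 - P} = \frac{\left(2 + P\right) \left(P + l\right)}{8 - P}$)
$n{\left(-6,-55 \right)} + 4934 = - \frac{\left(2 - 55\right) \left(-55 - 6\right)}{-8 - 55} + 4934 = \left(-1\right) \frac{1}{-63} \left(-53\right) \left(-61\right) + 4934 = \left(-1\right) \left(- \frac{1}{63}\right) \left(-53\right) \left(-61\right) + 4934 = \frac{3233}{63} + 4934 = \frac{314075}{63}$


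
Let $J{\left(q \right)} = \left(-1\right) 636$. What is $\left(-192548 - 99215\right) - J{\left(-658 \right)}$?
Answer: $-291127$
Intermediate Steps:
$J{\left(q \right)} = -636$
$\left(-192548 - 99215\right) - J{\left(-658 \right)} = \left(-192548 - 99215\right) - -636 = -291763 + 636 = -291127$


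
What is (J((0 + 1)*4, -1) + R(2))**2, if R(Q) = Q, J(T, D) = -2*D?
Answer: 16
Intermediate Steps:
(J((0 + 1)*4, -1) + R(2))**2 = (-2*(-1) + 2)**2 = (2 + 2)**2 = 4**2 = 16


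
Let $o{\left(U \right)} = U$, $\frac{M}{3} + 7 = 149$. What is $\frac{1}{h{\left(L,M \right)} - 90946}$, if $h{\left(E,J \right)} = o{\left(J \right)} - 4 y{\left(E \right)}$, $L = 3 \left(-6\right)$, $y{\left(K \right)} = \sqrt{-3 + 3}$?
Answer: $- \frac{1}{90520} \approx -1.1047 \cdot 10^{-5}$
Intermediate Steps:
$M = 426$ ($M = -21 + 3 \cdot 149 = -21 + 447 = 426$)
$y{\left(K \right)} = 0$ ($y{\left(K \right)} = \sqrt{0} = 0$)
$L = -18$
$h{\left(E,J \right)} = J$ ($h{\left(E,J \right)} = J - 0 = J + 0 = J$)
$\frac{1}{h{\left(L,M \right)} - 90946} = \frac{1}{426 - 90946} = \frac{1}{-90520} = - \frac{1}{90520}$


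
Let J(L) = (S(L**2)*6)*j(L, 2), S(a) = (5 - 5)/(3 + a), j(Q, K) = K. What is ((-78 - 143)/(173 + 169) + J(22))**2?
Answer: 48841/116964 ≈ 0.41757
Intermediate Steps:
S(a) = 0 (S(a) = 0/(3 + a) = 0)
J(L) = 0 (J(L) = (0*6)*2 = 0*2 = 0)
((-78 - 143)/(173 + 169) + J(22))**2 = ((-78 - 143)/(173 + 169) + 0)**2 = (-221/342 + 0)**2 = (-221/342)**2 = 48841/116964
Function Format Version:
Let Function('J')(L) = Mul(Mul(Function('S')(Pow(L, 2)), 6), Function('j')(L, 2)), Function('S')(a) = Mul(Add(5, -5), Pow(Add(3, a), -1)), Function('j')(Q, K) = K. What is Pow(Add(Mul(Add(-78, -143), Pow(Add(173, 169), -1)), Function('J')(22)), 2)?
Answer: Rational(48841, 116964) ≈ 0.41757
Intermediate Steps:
Function('S')(a) = 0 (Function('S')(a) = Mul(0, Pow(Add(3, a), -1)) = 0)
Function('J')(L) = 0 (Function('J')(L) = Mul(Mul(0, 6), 2) = Mul(0, 2) = 0)
Pow(Add(Mul(Add(-78, -143), Pow(Add(173, 169), -1)), Function('J')(22)), 2) = Pow(Add(Mul(Add(-78, -143), Pow(Add(173, 169), -1)), 0), 2) = Pow(Add(Mul(-221, Pow(342, -1)), 0), 2) = Pow(Add(Mul(-221, Rational(1, 342)), 0), 2) = Pow(Add(Rational(-221, 342), 0), 2) = Pow(Rational(-221, 342), 2) = Rational(48841, 116964)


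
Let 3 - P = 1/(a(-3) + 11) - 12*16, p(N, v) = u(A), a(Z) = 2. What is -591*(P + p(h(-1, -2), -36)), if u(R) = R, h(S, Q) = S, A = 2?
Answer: -1512960/13 ≈ -1.1638e+5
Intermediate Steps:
p(N, v) = 2
P = 2534/13 (P = 3 - (1/(2 + 11) - 12*16) = 3 - (1/13 - 192) = 3 - 1*(-2495/13) = 3 + 2495/13 = 2534/13 ≈ 194.92)
-591*(P + p(h(-1, -2), -36)) = -591*(2534/13 + 2) = -591*2560/13 = -1512960/13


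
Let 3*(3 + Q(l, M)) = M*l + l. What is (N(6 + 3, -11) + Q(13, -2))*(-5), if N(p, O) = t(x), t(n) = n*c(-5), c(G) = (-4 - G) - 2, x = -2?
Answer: 80/3 ≈ 26.667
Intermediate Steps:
c(G) = -6 - G
t(n) = -n (t(n) = n*(-6 - 1*(-5)) = n*(-6 + 5) = n*(-1) = -n)
Q(l, M) = -3 + l/3 + M*l/3 (Q(l, M) = -3 + (M*l + l)/3 = -3 + (l + M*l)/3 = -3 + (l/3 + M*l/3) = -3 + l/3 + M*l/3)
N(p, O) = 2 (N(p, O) = -1*(-2) = 2)
(N(6 + 3, -11) + Q(13, -2))*(-5) = (2 + (-3 + (1/3)*13 + (1/3)*(-2)*13))*(-5) = (2 + (-3 + 13/3 - 26/3))*(-5) = (2 - 22/3)*(-5) = -16/3*(-5) = 80/3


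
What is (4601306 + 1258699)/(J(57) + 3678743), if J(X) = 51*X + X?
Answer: 5860005/3681707 ≈ 1.5917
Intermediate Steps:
J(X) = 52*X
(4601306 + 1258699)/(J(57) + 3678743) = (4601306 + 1258699)/(52*57 + 3678743) = 5860005/(2964 + 3678743) = 5860005/3681707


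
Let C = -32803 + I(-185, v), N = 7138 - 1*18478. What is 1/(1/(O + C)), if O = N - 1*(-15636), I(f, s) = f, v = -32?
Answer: -28692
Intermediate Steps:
N = -11340 (N = 7138 - 18478 = -11340)
C = -32988 (C = -32803 - 185 = -32988)
O = 4296 (O = -11340 - 1*(-15636) = -11340 + 15636 = 4296)
1/(1/(O + C)) = 1/(1/(4296 - 32988)) = 1/(1/(-28692)) = 1/(-1/28692) = -28692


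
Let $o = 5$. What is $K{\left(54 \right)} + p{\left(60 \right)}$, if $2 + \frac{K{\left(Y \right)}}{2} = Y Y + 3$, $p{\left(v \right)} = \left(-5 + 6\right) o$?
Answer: $5839$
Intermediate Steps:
$p{\left(v \right)} = 5$ ($p{\left(v \right)} = \left(-5 + 6\right) 5 = 1 \cdot 5 = 5$)
$K{\left(Y \right)} = 2 + 2 Y^{2}$ ($K{\left(Y \right)} = -4 + 2 \left(Y Y + 3\right) = -4 + 2 \left(Y^{2} + 3\right) = -4 + 2 \left(3 + Y^{2}\right) = -4 + \left(6 + 2 Y^{2}\right) = 2 + 2 Y^{2}$)
$K{\left(54 \right)} + p{\left(60 \right)} = \left(2 + 2 \cdot 54^{2}\right) + 5 = \left(2 + 2 \cdot 2916\right) + 5 = \left(2 + 5832\right) + 5 = 5834 + 5 = 5839$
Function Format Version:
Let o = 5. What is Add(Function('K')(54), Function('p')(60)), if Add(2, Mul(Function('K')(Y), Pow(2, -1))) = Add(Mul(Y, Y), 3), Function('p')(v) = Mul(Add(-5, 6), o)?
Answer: 5839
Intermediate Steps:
Function('p')(v) = 5 (Function('p')(v) = Mul(Add(-5, 6), 5) = Mul(1, 5) = 5)
Function('K')(Y) = Add(2, Mul(2, Pow(Y, 2))) (Function('K')(Y) = Add(-4, Mul(2, Add(Mul(Y, Y), 3))) = Add(-4, Mul(2, Add(Pow(Y, 2), 3))) = Add(-4, Mul(2, Add(3, Pow(Y, 2)))) = Add(-4, Add(6, Mul(2, Pow(Y, 2)))) = Add(2, Mul(2, Pow(Y, 2))))
Add(Function('K')(54), Function('p')(60)) = Add(Add(2, Mul(2, Pow(54, 2))), 5) = Add(Add(2, Mul(2, 2916)), 5) = Add(Add(2, 5832), 5) = Add(5834, 5) = 5839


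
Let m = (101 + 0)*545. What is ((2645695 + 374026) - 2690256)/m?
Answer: 65893/11009 ≈ 5.9854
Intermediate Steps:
m = 55045 (m = 101*545 = 55045)
((2645695 + 374026) - 2690256)/m = ((2645695 + 374026) - 2690256)/55045 = (3019721 - 2690256)*(1/55045) = 329465*(1/55045) = 65893/11009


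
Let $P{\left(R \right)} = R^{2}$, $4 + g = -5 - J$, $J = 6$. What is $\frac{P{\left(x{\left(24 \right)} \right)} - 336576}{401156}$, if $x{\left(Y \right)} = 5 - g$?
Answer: $- \frac{84044}{100289} \approx -0.83802$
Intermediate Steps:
$g = -15$ ($g = -4 - 11 = -15$)
$x{\left(Y \right)} = 20$ ($x{\left(Y \right)} = 5 - -15 = 5 + 15 = 20$)
$\frac{P{\left(x{\left(24 \right)} \right)} - 336576}{401156} = \frac{20^{2} - 336576}{401156} = \left(400 - 336576\right) \frac{1}{401156} = \left(-336176\right) \frac{1}{401156} = - \frac{84044}{100289}$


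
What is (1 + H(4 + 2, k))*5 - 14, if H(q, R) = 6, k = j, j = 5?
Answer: 21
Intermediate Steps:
k = 5
(1 + H(4 + 2, k))*5 - 14 = (1 + 6)*5 - 14 = 7*5 - 14 = 35 - 14 = 21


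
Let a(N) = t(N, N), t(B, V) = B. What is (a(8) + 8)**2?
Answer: 256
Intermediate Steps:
a(N) = N
(a(8) + 8)**2 = (8 + 8)**2 = 16**2 = 256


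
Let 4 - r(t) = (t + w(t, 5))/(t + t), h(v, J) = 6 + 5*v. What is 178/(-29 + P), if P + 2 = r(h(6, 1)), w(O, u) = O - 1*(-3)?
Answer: -4272/673 ≈ -6.3477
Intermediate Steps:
w(O, u) = 3 + O (w(O, u) = O + 3 = 3 + O)
r(t) = 4 - (3 + 2*t)/(2*t) (r(t) = 4 - (t + (3 + t))/(t + t) = 4 - (3 + 2*t)/(2*t))
P = 23/24 (P = -2 + (3 - 3/(2*(6 + 5*6))) = -2 + (3 - 3/(2*(6 + 30))) = -2 + (3 - 3/2/36) = -2 + (3 - 3/2*1/36) = -2 + (3 - 1/24) = -2 + 71/24 = 23/24 ≈ 0.95833)
178/(-29 + P) = 178/(-29 + 23/24) = 178/(-673/24) = 178*(-24/673) = -4272/673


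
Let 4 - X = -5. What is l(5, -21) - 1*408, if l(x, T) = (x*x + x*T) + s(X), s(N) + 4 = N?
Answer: -483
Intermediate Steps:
X = 9 (X = 4 - 1*(-5) = 4 + 5 = 9)
s(N) = -4 + N
l(x, T) = 5 + x**2 + T*x (l(x, T) = (x*x + x*T) + (-4 + 9) = (x**2 + T*x) + 5 = 5 + x**2 + T*x)
l(5, -21) - 1*408 = (5 + 5**2 - 21*5) - 1*408 = (5 + 25 - 105) - 408 = -75 - 408 = -483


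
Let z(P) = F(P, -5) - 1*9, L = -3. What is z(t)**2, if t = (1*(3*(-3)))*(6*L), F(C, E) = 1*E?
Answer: 196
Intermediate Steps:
F(C, E) = E
t = 162 (t = (1*(3*(-3)))*(6*(-3)) = (1*(-9))*(-18) = -9*(-18) = 162)
z(P) = -14 (z(P) = -5 - 1*9 = -5 - 9 = -14)
z(t)**2 = (-14)**2 = 196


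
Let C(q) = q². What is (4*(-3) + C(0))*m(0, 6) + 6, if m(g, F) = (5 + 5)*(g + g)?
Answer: 6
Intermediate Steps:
m(g, F) = 20*g (m(g, F) = 10*(2*g) = 20*g)
(4*(-3) + C(0))*m(0, 6) + 6 = (4*(-3) + 0²)*(20*0) + 6 = (-12 + 0)*0 + 6 = -12*0 + 6 = 0 + 6 = 6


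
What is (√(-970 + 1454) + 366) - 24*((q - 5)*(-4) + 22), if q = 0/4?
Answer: -620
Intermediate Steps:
q = 0 (q = 0*(¼) = 0)
(√(-970 + 1454) + 366) - 24*((q - 5)*(-4) + 22) = (√(-970 + 1454) + 366) - 24*((0 - 5)*(-4) + 22) = (√484 + 366) - 24*(-5*(-4) + 22) = (22 + 366) - 24*(20 + 22) = 388 - 24*42 = 388 - 1008 = -620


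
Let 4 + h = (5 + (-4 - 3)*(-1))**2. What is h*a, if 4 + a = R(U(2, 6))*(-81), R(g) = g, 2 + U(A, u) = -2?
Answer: 44800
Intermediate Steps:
U(A, u) = -4 (U(A, u) = -2 - 2 = -4)
h = 140 (h = -4 + (5 + (-4 - 3)*(-1))**2 = -4 + (5 - 7*(-1))**2 = -4 + (5 + 7)**2 = -4 + 12**2 = -4 + 144 = 140)
a = 320 (a = -4 - 4*(-81) = -4 + 324 = 320)
h*a = 140*320 = 44800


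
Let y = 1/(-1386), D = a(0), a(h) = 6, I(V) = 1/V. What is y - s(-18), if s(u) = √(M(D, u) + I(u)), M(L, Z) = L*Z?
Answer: -1/1386 - I*√3890/6 ≈ -0.0007215 - 10.395*I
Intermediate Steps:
D = 6
y = -1/1386 ≈ -0.00072150
s(u) = √(1/u + 6*u) (s(u) = √(6*u + 1/u) = √(1/u + 6*u))
y - s(-18) = -1/1386 - √(1/(-18) + 6*(-18)) = -1/1386 - √(-1/18 - 108) = -1/1386 - √(-1945/18) = -1/1386 - I*√3890/6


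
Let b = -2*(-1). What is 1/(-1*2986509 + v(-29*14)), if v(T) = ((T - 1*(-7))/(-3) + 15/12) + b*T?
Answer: -4/11948747 ≈ -3.3476e-7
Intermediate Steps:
b = 2
v(T) = -13/12 + 5*T/3 (v(T) = ((T - 1*(-7))/(-3) + 15/12) + 2*T = ((T + 7)*(-1/3) + 15*(1/12)) + 2*T = ((7 + T)*(-1/3) + 5/4) + 2*T = ((-7/3 - T/3) + 5/4) + 2*T = (-13/12 - T/3) + 2*T = -13/12 + 5*T/3)
1/(-1*2986509 + v(-29*14)) = 1/(-1*2986509 + (-13/12 + 5*(-29*14)/3)) = 1/(-2986509 + (-13/12 + (5/3)*(-406))) = 1/(-2986509 + (-13/12 - 2030/3)) = 1/(-2986509 - 2711/4) = 1/(-11948747/4) = -4/11948747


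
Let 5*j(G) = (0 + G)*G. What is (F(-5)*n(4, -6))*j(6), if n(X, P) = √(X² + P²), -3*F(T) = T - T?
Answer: 0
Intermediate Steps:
F(T) = 0 (F(T) = -(T - T)/3 = -⅓*0 = 0)
n(X, P) = √(P² + X²)
j(G) = G²/5 (j(G) = ((0 + G)*G)/5 = (G*G)/5 = G²/5)
(F(-5)*n(4, -6))*j(6) = (0*√((-6)² + 4²))*((⅕)*6²) = (0*√(36 + 16))*((⅕)*36) = (0*√52)*(36/5) = (0*(2*√13))*(36/5) = 0*(36/5) = 0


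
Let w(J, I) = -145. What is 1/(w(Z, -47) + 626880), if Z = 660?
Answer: 1/626735 ≈ 1.5956e-6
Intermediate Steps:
1/(w(Z, -47) + 626880) = 1/(-145 + 626880) = 1/626735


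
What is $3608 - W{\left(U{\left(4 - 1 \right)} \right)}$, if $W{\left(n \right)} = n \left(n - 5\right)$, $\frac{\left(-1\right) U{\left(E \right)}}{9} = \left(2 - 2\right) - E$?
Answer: $3014$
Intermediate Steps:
$U{\left(E \right)} = 9 E$ ($U{\left(E \right)} = - 9 \left(\left(2 - 2\right) - E\right) = - 9 \left(0 - E\right) = - 9 \left(- E\right) = 9 E$)
$W{\left(n \right)} = n \left(-5 + n\right)$
$3608 - W{\left(U{\left(4 - 1 \right)} \right)} = 3608 - 9 \left(4 - 1\right) \left(-5 + 9 \left(4 - 1\right)\right) = 3608 - 9 \cdot 3 \left(-5 + 9 \cdot 3\right) = 3608 - 27 \left(-5 + 27\right) = 3608 - 27 \cdot 22 = 3608 - 594 = 3014$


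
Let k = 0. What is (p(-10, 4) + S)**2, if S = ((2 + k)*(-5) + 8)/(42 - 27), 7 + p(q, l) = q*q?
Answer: 1940449/225 ≈ 8624.2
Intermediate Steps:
p(q, l) = -7 + q**2 (p(q, l) = -7 + q*q = -7 + q**2)
S = -2/15 (S = ((2 + 0)*(-5) + 8)/(42 - 27) = (2*(-5) + 8)/15 = (-10 + 8)*(1/15) = -2*1/15 = -2/15 ≈ -0.13333)
(p(-10, 4) + S)**2 = ((-7 + (-10)**2) - 2/15)**2 = ((-7 + 100) - 2/15)**2 = (93 - 2/15)**2 = (1393/15)**2 = 1940449/225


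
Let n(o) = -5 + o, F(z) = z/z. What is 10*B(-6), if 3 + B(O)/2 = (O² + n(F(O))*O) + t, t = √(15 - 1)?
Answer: 1140 + 20*√14 ≈ 1214.8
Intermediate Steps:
F(z) = 1
t = √14 ≈ 3.7417
B(O) = -6 - 8*O + 2*√14 + 2*O² (B(O) = -6 + 2*((O² + (-5 + 1)*O) + √14) = -6 + 2*((O² - 4*O) + √14) = -6 + 2*(√14 + O² - 4*O) = -6 + (-8*O + 2*√14 + 2*O²) = -6 - 8*O + 2*√14 + 2*O²)
10*B(-6) = 10*(-6 - 8*(-6) + 2*√14 + 2*(-6)²) = 10*(-6 + 48 + 2*√14 + 2*36) = 10*(-6 + 48 + 2*√14 + 72) = 10*(114 + 2*√14) = 1140 + 20*√14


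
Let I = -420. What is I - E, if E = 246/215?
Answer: -90546/215 ≈ -421.14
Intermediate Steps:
E = 246/215 (E = 246*(1/215) = 246/215 ≈ 1.1442)
I - E = -420 - 1*246/215 = -420 - 246/215 = -90546/215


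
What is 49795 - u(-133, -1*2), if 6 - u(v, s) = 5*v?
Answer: 49124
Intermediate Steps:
u(v, s) = 6 - 5*v
49795 - u(-133, -1*2) = 49795 - (6 - 5*(-133)) = 49795 - (6 + 665) = 49795 - 1*671 = 49795 - 671 = 49124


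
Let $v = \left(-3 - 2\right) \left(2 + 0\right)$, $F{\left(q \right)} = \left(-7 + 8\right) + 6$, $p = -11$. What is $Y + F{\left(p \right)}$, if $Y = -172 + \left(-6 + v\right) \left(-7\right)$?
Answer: $-53$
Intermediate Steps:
$F{\left(q \right)} = 7$ ($F{\left(q \right)} = 1 + 6 = 7$)
$v = -10$ ($v = \left(-5\right) 2 = -10$)
$Y = -60$ ($Y = -172 + \left(-6 - 10\right) \left(-7\right) = -172 - -112 = -172 + 112 = -60$)
$Y + F{\left(p \right)} = -60 + 7 = -53$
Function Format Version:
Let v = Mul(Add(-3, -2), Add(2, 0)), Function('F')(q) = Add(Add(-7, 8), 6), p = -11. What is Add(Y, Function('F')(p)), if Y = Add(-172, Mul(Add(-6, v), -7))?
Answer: -53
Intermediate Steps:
Function('F')(q) = 7 (Function('F')(q) = Add(1, 6) = 7)
v = -10 (v = Mul(-5, 2) = -10)
Y = -60 (Y = Add(-172, Mul(Add(-6, -10), -7)) = Add(-172, Mul(-16, -7)) = Add(-172, 112) = -60)
Add(Y, Function('F')(p)) = Add(-60, 7) = -53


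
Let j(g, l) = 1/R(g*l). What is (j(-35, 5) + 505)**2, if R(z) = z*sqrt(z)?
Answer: (3093125 + I*sqrt(7))**2/37515625 ≈ 2.5503e+5 + 0.43628*I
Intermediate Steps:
R(z) = z**(3/2)
j(g, l) = (g*l)**(-3/2) (j(g, l) = 1/((g*l)**(3/2)) = (g*l)**(-3/2))
(j(-35, 5) + 505)**2 = ((-35*5)**(-3/2) + 505)**2 = ((-175)**(-3/2) + 505)**2 = (I*sqrt(7)/6125 + 505)**2 = (505 + I*sqrt(7)/6125)**2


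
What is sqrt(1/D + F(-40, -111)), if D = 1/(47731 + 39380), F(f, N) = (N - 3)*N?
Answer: 3*sqrt(11085) ≈ 315.86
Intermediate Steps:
F(f, N) = N*(-3 + N) (F(f, N) = (-3 + N)*N = N*(-3 + N))
D = 1/87111 ≈ 1.1480e-5
sqrt(1/D + F(-40, -111)) = sqrt(1/(1/87111) - 111*(-3 - 111)) = sqrt(87111 - 111*(-114)) = sqrt(87111 + 12654) = sqrt(99765) = 3*sqrt(11085)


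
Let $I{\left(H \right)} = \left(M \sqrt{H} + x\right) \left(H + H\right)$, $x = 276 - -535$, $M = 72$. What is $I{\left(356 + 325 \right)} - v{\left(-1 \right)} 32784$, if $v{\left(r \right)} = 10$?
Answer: $776742 + 98064 \sqrt{681} \approx 3.3358 \cdot 10^{6}$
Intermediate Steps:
$x = 811$ ($x = 276 + 535 = 811$)
$I{\left(H \right)} = 2 H \left(811 + 72 \sqrt{H}\right)$ ($I{\left(H \right)} = \left(72 \sqrt{H} + 811\right) \left(H + H\right) = \left(811 + 72 \sqrt{H}\right) 2 H = 2 H \left(811 + 72 \sqrt{H}\right)$)
$I{\left(356 + 325 \right)} - v{\left(-1 \right)} 32784 = \left(144 \left(356 + 325\right)^{\frac{3}{2}} + 1622 \left(356 + 325\right)\right) - 10 \cdot 32784 = \left(144 \cdot 681^{\frac{3}{2}} + 1622 \cdot 681\right) - 327840 = \left(144 \cdot 681 \sqrt{681} + 1104582\right) - 327840 = \left(98064 \sqrt{681} + 1104582\right) - 327840 = \left(1104582 + 98064 \sqrt{681}\right) - 327840 = 776742 + 98064 \sqrt{681}$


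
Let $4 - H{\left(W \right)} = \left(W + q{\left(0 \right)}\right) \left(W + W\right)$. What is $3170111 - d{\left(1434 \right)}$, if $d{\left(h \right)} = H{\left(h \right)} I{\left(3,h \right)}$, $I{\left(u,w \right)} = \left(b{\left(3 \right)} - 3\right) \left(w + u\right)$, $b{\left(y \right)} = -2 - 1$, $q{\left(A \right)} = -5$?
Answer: $-35332958785$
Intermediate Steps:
$H{\left(W \right)} = 4 - 2 W \left(-5 + W\right)$ ($H{\left(W \right)} = 4 - \left(W - 5\right) \left(W + W\right) = 4 - \left(-5 + W\right) 2 W = 4 - 2 W \left(-5 + W\right)$)
$b{\left(y \right)} = -3$
$I{\left(u,w \right)} = - 6 u - 6 w$ ($I{\left(u,w \right)} = \left(-3 - 3\right) \left(w + u\right) = - 6 \left(u + w\right) = - 6 u - 6 w$)
$d{\left(h \right)} = \left(-18 - 6 h\right) \left(4 - 2 h^{2} + 10 h\right)$ ($d{\left(h \right)} = \left(4 - 2 h^{2} + 10 h\right) \left(\left(-6\right) 3 - 6 h\right) = \left(4 - 2 h^{2} + 10 h\right) \left(-18 - 6 h\right) = \left(-18 - 6 h\right) \left(4 - 2 h^{2} + 10 h\right)$)
$3170111 - d{\left(1434 \right)} = 3170111 - 12 \left(3 + 1434\right) \left(-2 + 1434^{2} - 7170\right) = 3170111 - 12 \cdot 1437 \left(-2 + 2056356 - 7170\right) = 3170111 - 12 \cdot 1437 \cdot 2049184 = 3170111 - 35336128896 = -35332958785$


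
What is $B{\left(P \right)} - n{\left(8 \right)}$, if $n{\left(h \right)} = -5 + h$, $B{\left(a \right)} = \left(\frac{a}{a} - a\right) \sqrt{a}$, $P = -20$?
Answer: $-3 + 42 i \sqrt{5} \approx -3.0 + 93.915 i$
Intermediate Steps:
$B{\left(a \right)} = \sqrt{a} \left(1 - a\right)$ ($B{\left(a \right)} = \left(1 - a\right) \sqrt{a} = \sqrt{a} \left(1 - a\right)$)
$B{\left(P \right)} - n{\left(8 \right)} = \sqrt{-20} \left(1 - -20\right) - \left(-5 + 8\right) = 2 i \sqrt{5} \left(1 + 20\right) - 3 = 2 i \sqrt{5} \cdot 21 - 3 = 42 i \sqrt{5} - 3 = -3 + 42 i \sqrt{5}$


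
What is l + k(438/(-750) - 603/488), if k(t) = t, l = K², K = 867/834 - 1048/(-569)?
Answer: 2473692863126531/381578563141000 ≈ 6.4828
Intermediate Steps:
K = 455785/158182 (K = 867*(1/834) - 1048*(-1/569) = 289/278 + 1048/569 = 455785/158182 ≈ 2.8814)
l = 207739966225/25021545124 (l = (455785/158182)² = 207739966225/25021545124 ≈ 8.3024)
l + k(438/(-750) - 603/488) = 207739966225/25021545124 + (438/(-750) - 603/488) = 207739966225/25021545124 + (438*(-1/750) - 603*1/488) = 207739966225/25021545124 + (-73/125 - 603/488) = 207739966225/25021545124 - 110999/61000 = 2473692863126531/381578563141000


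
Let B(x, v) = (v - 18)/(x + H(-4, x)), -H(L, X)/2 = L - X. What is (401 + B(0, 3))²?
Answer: 10195249/64 ≈ 1.5930e+5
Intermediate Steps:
H(L, X) = -2*L + 2*X (H(L, X) = -2*(L - X) = -2*L + 2*X)
B(x, v) = (-18 + v)/(8 + 3*x) (B(x, v) = (v - 18)/(x + (-2*(-4) + 2*x)) = (-18 + v)/(x + (8 + 2*x)) = (-18 + v)/(8 + 3*x))
(401 + B(0, 3))² = (401 + (-18 + 3)/(8 + 3*0))² = (401 - 15/(8 + 0))² = (401 - 15/8)² = (3193/8)² = 10195249/64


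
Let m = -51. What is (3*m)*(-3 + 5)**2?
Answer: -612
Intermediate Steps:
(3*m)*(-3 + 5)**2 = (3*(-51))*(-3 + 5)**2 = -153*2**2 = -153*4 = -612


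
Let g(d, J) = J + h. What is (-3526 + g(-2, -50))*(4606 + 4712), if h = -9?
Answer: -33405030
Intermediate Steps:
g(d, J) = -9 + J (g(d, J) = J - 9 = -9 + J)
(-3526 + g(-2, -50))*(4606 + 4712) = (-3526 + (-9 - 50))*(4606 + 4712) = (-3526 - 59)*9318 = -3585*9318 = -33405030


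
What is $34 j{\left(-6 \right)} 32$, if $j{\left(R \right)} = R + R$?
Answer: $-13056$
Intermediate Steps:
$j{\left(R \right)} = 2 R$
$34 j{\left(-6 \right)} 32 = 34 \cdot 2 \left(-6\right) 32 = 34 \left(-12\right) 32 = \left(-408\right) 32 = -13056$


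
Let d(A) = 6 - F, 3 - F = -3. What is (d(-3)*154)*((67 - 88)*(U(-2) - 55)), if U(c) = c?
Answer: 0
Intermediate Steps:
F = 6 (F = 3 - 1*(-3) = 3 + 3 = 6)
d(A) = 0 (d(A) = 6 - 1*6 = 6 - 6 = 0)
(d(-3)*154)*((67 - 88)*(U(-2) - 55)) = (0*154)*((67 - 88)*(-2 - 55)) = 0*(-21*(-57)) = 0*1197 = 0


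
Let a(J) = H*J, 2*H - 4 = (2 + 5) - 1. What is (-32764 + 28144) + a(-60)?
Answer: -4920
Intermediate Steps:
H = 5 (H = 2 + ((2 + 5) - 1)/2 = 2 + (7 - 1)/2 = 2 + (½)*6 = 2 + 3 = 5)
a(J) = 5*J
(-32764 + 28144) + a(-60) = (-32764 + 28144) + 5*(-60) = -4620 - 300 = -4920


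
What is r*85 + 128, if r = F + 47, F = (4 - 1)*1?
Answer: 4378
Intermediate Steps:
F = 3 (F = 3*1 = 3)
r = 50 (r = 3 + 47 = 50)
r*85 + 128 = 50*85 + 128 = 4250 + 128 = 4378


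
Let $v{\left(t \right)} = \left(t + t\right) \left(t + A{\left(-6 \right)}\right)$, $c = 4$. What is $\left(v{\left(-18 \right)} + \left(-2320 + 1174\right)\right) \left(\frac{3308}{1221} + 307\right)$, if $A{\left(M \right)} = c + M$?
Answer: $- \frac{53698010}{407} \approx -1.3194 \cdot 10^{5}$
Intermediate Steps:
$A{\left(M \right)} = 4 + M$
$v{\left(t \right)} = 2 t \left(-2 + t\right)$ ($v{\left(t \right)} = \left(t + t\right) \left(t + \left(4 - 6\right)\right) = 2 t \left(t - 2\right) = 2 t \left(-2 + t\right)$)
$\left(v{\left(-18 \right)} + \left(-2320 + 1174\right)\right) \left(\frac{3308}{1221} + 307\right) = \left(2 \left(-18\right) \left(-2 - 18\right) + \left(-2320 + 1174\right)\right) \left(\frac{3308}{1221} + 307\right) = \left(2 \left(-18\right) \left(-20\right) - 1146\right) \left(3308 \cdot \frac{1}{1221} + 307\right) = \left(720 - 1146\right) \left(\frac{3308}{1221} + 307\right) = \left(-426\right) \frac{378155}{1221} = - \frac{53698010}{407}$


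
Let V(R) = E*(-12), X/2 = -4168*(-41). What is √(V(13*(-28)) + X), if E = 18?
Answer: 2*√85390 ≈ 584.43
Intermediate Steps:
X = 341776 (X = 2*(-4168*(-41)) = 2*170888 = 341776)
V(R) = -216 (V(R) = 18*(-12) = -216)
√(V(13*(-28)) + X) = √(-216 + 341776) = √341560 = 2*√85390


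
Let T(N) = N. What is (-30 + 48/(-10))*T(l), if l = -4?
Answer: 696/5 ≈ 139.20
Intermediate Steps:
(-30 + 48/(-10))*T(l) = (-30 + 48/(-10))*(-4) = (-30 + 48*(-⅒))*(-4) = (-30 - 24/5)*(-4) = -174/5*(-4) = 696/5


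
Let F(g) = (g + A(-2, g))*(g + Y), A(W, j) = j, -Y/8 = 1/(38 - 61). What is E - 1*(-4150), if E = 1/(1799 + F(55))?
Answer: 752839073/181407 ≈ 4150.0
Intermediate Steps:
Y = 8/23 (Y = -8/(38 - 61) = -8/(-23) = -8*(-1/23) = 8/23 ≈ 0.34783)
F(g) = 2*g*(8/23 + g) (F(g) = (g + g)*(g + 8/23) = (2*g)*(8/23 + g) = 2*g*(8/23 + g))
E = 23/181407 (E = 1/(1799 + (2/23)*55*(8 + 23*55)) = 1/(1799 + (2/23)*55*(8 + 1265)) = 1/(1799 + (2/23)*55*1273) = 1/(1799 + 140030/23) = 1/(181407/23) = 23/181407 ≈ 0.00012679)
E - 1*(-4150) = 23/181407 - 1*(-4150) = 23/181407 + 4150 = 752839073/181407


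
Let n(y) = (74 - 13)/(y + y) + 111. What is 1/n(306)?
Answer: 612/67993 ≈ 0.0090009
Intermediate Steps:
n(y) = 111 + 61/(2*y) (n(y) = 61/((2*y)) + 111 = 61*(1/(2*y)) + 111 = 61/(2*y) + 111 = 111 + 61/(2*y))
1/n(306) = 1/(111 + (61/2)/306) = 1/(111 + (61/2)*(1/306)) = 1/(111 + 61/612) = 1/(67993/612) = 612/67993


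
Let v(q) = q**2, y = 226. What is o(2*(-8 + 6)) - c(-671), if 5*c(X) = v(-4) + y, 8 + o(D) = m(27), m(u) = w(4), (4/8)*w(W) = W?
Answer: -242/5 ≈ -48.400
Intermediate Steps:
w(W) = 2*W
m(u) = 8 (m(u) = 2*4 = 8)
o(D) = 0 (o(D) = -8 + 8 = 0)
c(X) = 242/5 (c(X) = ((-4)**2 + 226)/5 = (16 + 226)/5 = (1/5)*242 = 242/5)
o(2*(-8 + 6)) - c(-671) = 0 - 1*242/5 = 0 - 242/5 = -242/5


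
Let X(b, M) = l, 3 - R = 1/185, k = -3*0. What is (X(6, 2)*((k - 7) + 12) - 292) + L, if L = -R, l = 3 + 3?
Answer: -49024/185 ≈ -264.99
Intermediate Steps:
k = 0
R = 554/185 (R = 3 - 1/185 = 554/185 ≈ 2.9946)
l = 6
X(b, M) = 6
L = -554/185 (L = -1*554/185 = -554/185 ≈ -2.9946)
(X(6, 2)*((k - 7) + 12) - 292) + L = (6*((0 - 7) + 12) - 292) - 554/185 = (6*(-7 + 12) - 292) - 554/185 = (6*5 - 292) - 554/185 = (30 - 292) - 554/185 = -262 - 554/185 = -49024/185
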